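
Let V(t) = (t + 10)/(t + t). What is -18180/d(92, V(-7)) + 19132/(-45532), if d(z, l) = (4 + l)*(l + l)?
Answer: 6759882541/603299 ≈ 11205.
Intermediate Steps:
V(t) = (10 + t)/(2*t) (V(t) = (10 + t)/((2*t)) = (10 + t)*(1/(2*t)) = (10 + t)/(2*t))
d(z, l) = 2*l*(4 + l) (d(z, l) = (4 + l)*(2*l) = 2*l*(4 + l))
-18180/d(92, V(-7)) + 19132/(-45532) = -18180*(-7/((4 + (½)*(10 - 7)/(-7))*(10 - 7))) + 19132/(-45532) = -18180*(-7/(3*(4 + (½)*(-⅐)*3))) + 19132*(-1/45532) = -18180*(-7/(3*(4 - 3/14))) - 4783/11383 = -18180/(2*(-3/14)*(53/14)) - 4783/11383 = -18180/(-159/98) - 4783/11383 = -18180*(-98/159) - 4783/11383 = 593880/53 - 4783/11383 = 6759882541/603299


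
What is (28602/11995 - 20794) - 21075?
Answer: -502190053/11995 ≈ -41867.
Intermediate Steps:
(28602/11995 - 20794) - 21075 = -249395428/11995 - 21075 = -502190053/11995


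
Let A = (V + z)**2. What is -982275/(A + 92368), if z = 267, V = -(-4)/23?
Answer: -519623475/86623697 ≈ -5.9986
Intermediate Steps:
V = 4/23 (V = -(-4)/23 = -1*(-4/23) = 4/23 ≈ 0.17391)
A = 37761025/529 (A = (4/23 + 267)**2 = (6145/23)**2 = 37761025/529 ≈ 71382.)
-982275/(A + 92368) = -982275/(37761025/529 + 92368) = -982275/86623697/529 = -982275*529/86623697 = -519623475/86623697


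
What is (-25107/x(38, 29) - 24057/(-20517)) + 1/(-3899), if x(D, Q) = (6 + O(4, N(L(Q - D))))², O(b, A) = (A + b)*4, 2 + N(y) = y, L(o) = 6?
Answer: -89192337497/5500662412 ≈ -16.215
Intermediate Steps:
N(y) = -2 + y
O(b, A) = 4*A + 4*b
x(D, Q) = 1444 (x(D, Q) = (6 + (4*(-2 + 6) + 4*4))² = (6 + (4*4 + 16))² = (6 + (16 + 16))² = (6 + 32)² = 38² = 1444)
(-25107/x(38, 29) - 24057/(-20517)) + 1/(-3899) = (-25107/1444 - 24057/(-20517)) + 1/(-3899) = (-25107*1/1444 - 24057*(-1/20517)) - 1/3899 = (-25107/1444 + 8019/6839) - 1/3899 = -160127337/9875516 - 1/3899 = -89192337497/5500662412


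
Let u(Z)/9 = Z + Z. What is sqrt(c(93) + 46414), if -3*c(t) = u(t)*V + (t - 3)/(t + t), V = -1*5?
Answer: sqrt(47284889)/31 ≈ 221.82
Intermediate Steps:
u(Z) = 18*Z (u(Z) = 9*(Z + Z) = 9*(2*Z) = 18*Z)
V = -5
c(t) = 30*t - (-3 + t)/(6*t) (c(t) = -((18*t)*(-5) + (t - 3)/(t + t))/3 = -(-90*t + (-3 + t)/((2*t)))/3 = -(-90*t + (-3 + t)*(1/(2*t)))/3 = -(-90*t + (-3 + t)/(2*t))/3 = 30*t - (-3 + t)/(6*t))
sqrt(c(93) + 46414) = sqrt((1/6)*(3 - 1*93 + 180*93**2)/93 + 46414) = sqrt((1/6)*(1/93)*(3 - 93 + 180*8649) + 46414) = sqrt((1/6)*(1/93)*(3 - 93 + 1556820) + 46414) = sqrt((1/6)*(1/93)*1556730 + 46414) = sqrt(86485/31 + 46414) = sqrt(1525319/31) = sqrt(47284889)/31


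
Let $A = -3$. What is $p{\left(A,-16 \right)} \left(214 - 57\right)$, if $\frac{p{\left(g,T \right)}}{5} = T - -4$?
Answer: $-9420$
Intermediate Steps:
$p{\left(g,T \right)} = 20 + 5 T$ ($p{\left(g,T \right)} = 5 \left(T - -4\right) = 5 \left(T + 4\right) = 5 \left(4 + T\right) = 20 + 5 T$)
$p{\left(A,-16 \right)} \left(214 - 57\right) = \left(20 + 5 \left(-16\right)\right) \left(214 - 57\right) = \left(20 - 80\right) 157 = \left(-60\right) 157 = -9420$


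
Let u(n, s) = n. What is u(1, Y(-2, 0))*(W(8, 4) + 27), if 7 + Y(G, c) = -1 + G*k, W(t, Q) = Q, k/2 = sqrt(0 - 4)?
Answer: 31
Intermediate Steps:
k = 4*I (k = 2*sqrt(0 - 4) = 2*sqrt(-4) = 2*(2*I) = 4*I ≈ 4.0*I)
Y(G, c) = -8 + 4*I*G (Y(G, c) = -7 + (-1 + G*(4*I)) = -7 + (-1 + 4*I*G) = -8 + 4*I*G)
u(1, Y(-2, 0))*(W(8, 4) + 27) = 1*(4 + 27) = 1*31 = 31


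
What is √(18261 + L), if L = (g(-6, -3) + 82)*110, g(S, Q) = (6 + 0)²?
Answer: √31241 ≈ 176.75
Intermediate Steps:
g(S, Q) = 36 (g(S, Q) = 6² = 36)
L = 12980 (L = (36 + 82)*110 = 118*110 = 12980)
√(18261 + L) = √(18261 + 12980) = √31241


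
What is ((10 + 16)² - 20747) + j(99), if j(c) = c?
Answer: -19972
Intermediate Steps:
((10 + 16)² - 20747) + j(99) = ((10 + 16)² - 20747) + 99 = (26² - 20747) + 99 = (676 - 20747) + 99 = -20071 + 99 = -19972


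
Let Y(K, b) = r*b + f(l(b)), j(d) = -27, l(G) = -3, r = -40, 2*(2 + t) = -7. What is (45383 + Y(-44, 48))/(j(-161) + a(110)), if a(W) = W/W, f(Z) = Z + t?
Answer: -86909/52 ≈ -1671.3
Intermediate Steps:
t = -11/2 (t = -2 + (1/2)*(-7) = -2 - 7/2 = -11/2 ≈ -5.5000)
f(Z) = -11/2 + Z (f(Z) = Z - 11/2 = -11/2 + Z)
a(W) = 1
Y(K, b) = -17/2 - 40*b (Y(K, b) = -40*b + (-11/2 - 3) = -40*b - 17/2 = -17/2 - 40*b)
(45383 + Y(-44, 48))/(j(-161) + a(110)) = (45383 + (-17/2 - 40*48))/(-27 + 1) = (45383 + (-17/2 - 1920))/(-26) = (45383 - 3857/2)*(-1/26) = (86909/2)*(-1/26) = -86909/52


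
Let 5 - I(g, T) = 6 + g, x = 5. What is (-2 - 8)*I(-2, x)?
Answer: -10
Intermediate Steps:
I(g, T) = -1 - g (I(g, T) = 5 - (6 + g) = 5 + (-6 - g) = -1 - g)
(-2 - 8)*I(-2, x) = (-2 - 8)*(-1 - 1*(-2)) = -10*(-1 + 2) = -10*1 = -10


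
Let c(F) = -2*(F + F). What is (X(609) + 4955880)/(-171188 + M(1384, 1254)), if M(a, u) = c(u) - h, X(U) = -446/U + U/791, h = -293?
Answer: -341048796545/12105667287 ≈ -28.173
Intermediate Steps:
c(F) = -4*F
X(U) = -446/U + U/791 (X(U) = -446/U + U*(1/791) = -446/U + U/791)
M(a, u) = 293 - 4*u (M(a, u) = -4*u - 1*(-293) = -4*u + 293 = 293 - 4*u)
(X(609) + 4955880)/(-171188 + M(1384, 1254)) = ((-446/609 + (1/791)*609) + 4955880)/(-171188 + (293 - 4*1254)) = ((-446*1/609 + 87/113) + 4955880)/(-171188 + (293 - 5016)) = ((-446/609 + 87/113) + 4955880)/(-171188 - 4723) = (2585/68817 + 4955880)/(-175911) = (341048796545/68817)*(-1/175911) = -341048796545/12105667287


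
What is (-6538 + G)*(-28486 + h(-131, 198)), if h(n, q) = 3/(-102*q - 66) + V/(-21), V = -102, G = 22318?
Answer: -10624133369310/23639 ≈ -4.4943e+8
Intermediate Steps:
h(n, q) = 34/7 + 3/(-66 - 102*q) (h(n, q) = 3/(-102*q - 66) - 102/(-21) = 3/(-66 - 102*q) - 102*(-1/21) = 3/(-66 - 102*q) + 34/7 = 34/7 + 3/(-66 - 102*q))
(-6538 + G)*(-28486 + h(-131, 198)) = (-6538 + 22318)*(-28486 + (741 + 1156*198)/(14*(11 + 17*198))) = 15780*(-28486 + (741 + 228888)/(14*(11 + 3366))) = 15780*(-28486 + (1/14)*229629/3377) = 15780*(-28486 + (1/14)*(1/3377)*229629) = 15780*(-28486 + 229629/47278) = 15780*(-1346531479/47278) = -10624133369310/23639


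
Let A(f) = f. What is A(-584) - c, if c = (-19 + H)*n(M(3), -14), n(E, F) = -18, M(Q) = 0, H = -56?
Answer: -1934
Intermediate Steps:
c = 1350 (c = (-19 - 56)*(-18) = -75*(-18) = 1350)
A(-584) - c = -584 - 1*1350 = -584 - 1350 = -1934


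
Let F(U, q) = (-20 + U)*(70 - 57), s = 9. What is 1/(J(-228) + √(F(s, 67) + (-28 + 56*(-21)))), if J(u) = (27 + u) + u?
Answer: -143/61796 - I*√1347/185388 ≈ -0.0023141 - 0.00019797*I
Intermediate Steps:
F(U, q) = -260 + 13*U (F(U, q) = (-20 + U)*13 = -260 + 13*U)
J(u) = 27 + 2*u
1/(J(-228) + √(F(s, 67) + (-28 + 56*(-21)))) = 1/((27 + 2*(-228)) + √((-260 + 13*9) + (-28 + 56*(-21)))) = 1/((27 - 456) + √((-260 + 117) + (-28 - 1176))) = 1/(-429 + √(-143 - 1204)) = 1/(-429 + √(-1347)) = 1/(-429 + I*√1347)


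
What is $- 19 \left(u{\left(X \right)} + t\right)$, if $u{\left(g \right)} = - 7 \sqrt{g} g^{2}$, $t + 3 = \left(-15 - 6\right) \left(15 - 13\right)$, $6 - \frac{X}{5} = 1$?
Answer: $416480$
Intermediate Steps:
$X = 25$ ($X = 30 - 5 = 25$)
$t = -45$ ($t = -3 + \left(-15 - 6\right) \left(15 - 13\right) = -3 - 42 = -45$)
$u{\left(g \right)} = - 7 g^{\frac{5}{2}}$
$- 19 \left(u{\left(X \right)} + t\right) = - 19 \left(- 7 \cdot 25^{\frac{5}{2}} - 45\right) = - 19 \left(\left(-7\right) 3125 - 45\right) = - 19 \left(-21875 - 45\right) = \left(-19\right) \left(-21920\right) = 416480$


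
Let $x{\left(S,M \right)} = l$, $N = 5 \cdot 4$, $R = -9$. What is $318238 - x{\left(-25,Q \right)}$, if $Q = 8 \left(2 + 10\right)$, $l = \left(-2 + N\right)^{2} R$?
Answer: $321154$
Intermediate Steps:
$N = 20$
$l = -2916$ ($l = \left(-2 + 20\right)^{2} \left(-9\right) = 18^{2} \left(-9\right) = 324 \left(-9\right) = -2916$)
$Q = 96$ ($Q = 8 \cdot 12 = 96$)
$x{\left(S,M \right)} = -2916$
$318238 - x{\left(-25,Q \right)} = 318238 - -2916 = 318238 + 2916 = 321154$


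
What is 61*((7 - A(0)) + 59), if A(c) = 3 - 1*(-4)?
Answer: 3599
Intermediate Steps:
A(c) = 7 (A(c) = 3 + 4 = 7)
61*((7 - A(0)) + 59) = 61*((7 - 1*7) + 59) = 61*((7 - 7) + 59) = 61*(0 + 59) = 61*59 = 3599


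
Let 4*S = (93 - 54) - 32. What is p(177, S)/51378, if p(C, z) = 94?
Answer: 47/25689 ≈ 0.0018296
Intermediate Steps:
S = 7/4 (S = ((93 - 54) - 32)/4 = (39 - 32)/4 = (¼)*7 = 7/4 ≈ 1.7500)
p(177, S)/51378 = 94/51378 = 94*(1/51378) = 47/25689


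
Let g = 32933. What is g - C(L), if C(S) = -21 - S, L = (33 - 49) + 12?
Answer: 32950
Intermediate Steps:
L = -4 (L = -16 + 12 = -4)
g - C(L) = 32933 - (-21 - 1*(-4)) = 32933 - (-21 + 4) = 32933 - 1*(-17) = 32933 + 17 = 32950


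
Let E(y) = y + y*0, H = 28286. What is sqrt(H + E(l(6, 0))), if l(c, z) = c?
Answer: 2*sqrt(7073) ≈ 168.20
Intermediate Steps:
E(y) = y (E(y) = y + 0 = y)
sqrt(H + E(l(6, 0))) = sqrt(28286 + 6) = sqrt(28292) = 2*sqrt(7073)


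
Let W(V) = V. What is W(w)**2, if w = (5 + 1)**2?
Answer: 1296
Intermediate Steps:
w = 36 (w = 6**2 = 36)
W(w)**2 = 36**2 = 1296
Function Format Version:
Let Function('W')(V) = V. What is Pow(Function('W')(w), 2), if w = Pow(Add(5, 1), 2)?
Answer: 1296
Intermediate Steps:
w = 36 (w = Pow(6, 2) = 36)
Pow(Function('W')(w), 2) = Pow(36, 2) = 1296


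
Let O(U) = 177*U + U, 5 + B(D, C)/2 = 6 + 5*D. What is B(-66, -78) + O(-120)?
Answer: -22018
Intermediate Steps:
B(D, C) = 2 + 10*D (B(D, C) = -10 + 2*(6 + 5*D) = -10 + (12 + 10*D) = 2 + 10*D)
O(U) = 178*U
B(-66, -78) + O(-120) = (2 + 10*(-66)) + 178*(-120) = (2 - 660) - 21360 = -658 - 21360 = -22018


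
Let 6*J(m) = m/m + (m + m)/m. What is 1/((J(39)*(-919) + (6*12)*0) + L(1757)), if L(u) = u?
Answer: 2/2595 ≈ 0.00077071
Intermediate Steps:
J(m) = 1/2 (J(m) = (m/m + (m + m)/m)/6 = (1 + (2*m)/m)/6 = (1 + 2)/6 = (1/6)*3 = 1/2)
1/((J(39)*(-919) + (6*12)*0) + L(1757)) = 1/(((1/2)*(-919) + (6*12)*0) + 1757) = 1/((-919/2 + 72*0) + 1757) = 1/((-919/2 + 0) + 1757) = 1/(-919/2 + 1757) = 1/(2595/2) = 2/2595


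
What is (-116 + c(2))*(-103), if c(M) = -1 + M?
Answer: 11845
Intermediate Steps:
(-116 + c(2))*(-103) = (-116 + (-1 + 2))*(-103) = (-116 + 1)*(-103) = -115*(-103) = 11845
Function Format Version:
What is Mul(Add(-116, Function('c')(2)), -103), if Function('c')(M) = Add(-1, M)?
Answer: 11845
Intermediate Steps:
Mul(Add(-116, Function('c')(2)), -103) = Mul(Add(-116, Add(-1, 2)), -103) = Mul(Add(-116, 1), -103) = Mul(-115, -103) = 11845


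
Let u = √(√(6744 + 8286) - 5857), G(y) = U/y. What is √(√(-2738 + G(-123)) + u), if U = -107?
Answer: √123*√I*√(√41410041 + 123*√(5857 - 3*√1670))/123 ≈ 8.0014 + 8.0014*I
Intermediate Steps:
G(y) = -107/y
u = √(-5857 + 3*√1670) (u = √(√15030 - 5857) = √(3*√1670 - 5857) = √(-5857 + 3*√1670) ≈ 75.726*I)
√(√(-2738 + G(-123)) + u) = √(√(-2738 - 107/(-123)) + √(-5857 + 3*√1670)) = √(√(-2738 - 107*(-1/123)) + √(-5857 + 3*√1670)) = √(√(-2738 + 107/123) + √(-5857 + 3*√1670)) = √(√(-336667/123) + √(-5857 + 3*√1670)) = √(I*√41410041/123 + √(-5857 + 3*√1670)) = √(√(-5857 + 3*√1670) + I*√41410041/123)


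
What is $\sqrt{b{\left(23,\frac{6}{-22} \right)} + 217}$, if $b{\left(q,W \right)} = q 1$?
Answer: $4 \sqrt{15} \approx 15.492$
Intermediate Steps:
$b{\left(q,W \right)} = q$
$\sqrt{b{\left(23,\frac{6}{-22} \right)} + 217} = \sqrt{23 + 217} = \sqrt{240} = 4 \sqrt{15}$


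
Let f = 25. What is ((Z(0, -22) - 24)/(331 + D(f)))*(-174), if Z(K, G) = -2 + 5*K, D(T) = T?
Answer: 1131/89 ≈ 12.708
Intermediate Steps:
((Z(0, -22) - 24)/(331 + D(f)))*(-174) = (((-2 + 5*0) - 24)/(331 + 25))*(-174) = (((-2 + 0) - 24)/356)*(-174) = ((-2 - 24)*(1/356))*(-174) = -26*1/356*(-174) = -13/178*(-174) = 1131/89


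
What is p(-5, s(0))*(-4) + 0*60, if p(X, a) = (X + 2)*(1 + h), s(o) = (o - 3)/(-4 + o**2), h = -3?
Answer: -24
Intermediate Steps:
s(o) = (-3 + o)/(-4 + o**2)
p(X, a) = -4 - 2*X (p(X, a) = (X + 2)*(1 - 3) = (2 + X)*(-2) = -4 - 2*X)
p(-5, s(0))*(-4) + 0*60 = (-4 - 2*(-5))*(-4) + 0*60 = (-4 + 10)*(-4) + 0 = 6*(-4) + 0 = -24 + 0 = -24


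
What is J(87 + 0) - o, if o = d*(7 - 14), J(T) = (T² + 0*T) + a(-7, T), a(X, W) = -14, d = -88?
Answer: 6939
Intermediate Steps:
J(T) = -14 + T² (J(T) = (T² + 0*T) - 14 = (T² + 0) - 14 = T² - 14 = -14 + T²)
o = 616 (o = -88*(7 - 14) = -88*(-7) = 616)
J(87 + 0) - o = (-14 + (87 + 0)²) - 1*616 = (-14 + 87²) - 616 = (-14 + 7569) - 616 = 7555 - 616 = 6939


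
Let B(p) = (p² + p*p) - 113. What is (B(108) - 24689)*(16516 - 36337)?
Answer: 29216154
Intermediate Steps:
B(p) = -113 + 2*p² (B(p) = (p² + p²) - 113 = 2*p² - 113 = -113 + 2*p²)
(B(108) - 24689)*(16516 - 36337) = ((-113 + 2*108²) - 24689)*(16516 - 36337) = ((-113 + 2*11664) - 24689)*(-19821) = ((-113 + 23328) - 24689)*(-19821) = (23215 - 24689)*(-19821) = -1474*(-19821) = 29216154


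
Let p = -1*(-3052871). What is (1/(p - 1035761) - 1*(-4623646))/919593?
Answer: 9326402583061/1854920236230 ≈ 5.0279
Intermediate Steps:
p = 3052871
(1/(p - 1035761) - 1*(-4623646))/919593 = (1/(3052871 - 1035761) - 1*(-4623646))/919593 = (1/2017110 + 4623646)*(1/919593) = (9326402583061/2017110)*(1/919593) = 9326402583061/1854920236230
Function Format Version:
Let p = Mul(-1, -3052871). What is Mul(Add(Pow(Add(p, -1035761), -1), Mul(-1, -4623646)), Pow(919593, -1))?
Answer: Rational(9326402583061, 1854920236230) ≈ 5.0279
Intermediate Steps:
p = 3052871
Mul(Add(Pow(Add(p, -1035761), -1), Mul(-1, -4623646)), Pow(919593, -1)) = Mul(Add(Pow(Add(3052871, -1035761), -1), Mul(-1, -4623646)), Pow(919593, -1)) = Mul(Add(Pow(2017110, -1), 4623646), Rational(1, 919593)) = Mul(Add(Rational(1, 2017110), 4623646), Rational(1, 919593)) = Mul(Rational(9326402583061, 2017110), Rational(1, 919593)) = Rational(9326402583061, 1854920236230)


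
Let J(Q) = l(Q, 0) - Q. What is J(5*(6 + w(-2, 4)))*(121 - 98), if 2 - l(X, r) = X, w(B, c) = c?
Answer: -2254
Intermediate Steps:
l(X, r) = 2 - X
J(Q) = 2 - 2*Q (J(Q) = (2 - Q) - Q = 2 - 2*Q)
J(5*(6 + w(-2, 4)))*(121 - 98) = (2 - 10*(6 + 4))*(121 - 98) = (2 - 10*10)*23 = (2 - 2*50)*23 = (2 - 100)*23 = -98*23 = -2254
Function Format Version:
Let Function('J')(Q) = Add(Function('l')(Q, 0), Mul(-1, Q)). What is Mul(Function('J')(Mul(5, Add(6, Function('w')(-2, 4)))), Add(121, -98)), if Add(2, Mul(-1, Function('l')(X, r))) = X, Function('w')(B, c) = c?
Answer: -2254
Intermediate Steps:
Function('l')(X, r) = Add(2, Mul(-1, X))
Function('J')(Q) = Add(2, Mul(-2, Q)) (Function('J')(Q) = Add(Add(2, Mul(-1, Q)), Mul(-1, Q)) = Add(2, Mul(-2, Q)))
Mul(Function('J')(Mul(5, Add(6, Function('w')(-2, 4)))), Add(121, -98)) = Mul(Add(2, Mul(-2, Mul(5, Add(6, 4)))), Add(121, -98)) = Mul(Add(2, Mul(-2, Mul(5, 10))), 23) = Mul(Add(2, Mul(-2, 50)), 23) = Mul(Add(2, -100), 23) = Mul(-98, 23) = -2254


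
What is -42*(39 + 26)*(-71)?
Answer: 193830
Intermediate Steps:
-42*(39 + 26)*(-71) = -42*65*(-71) = -2730*(-71) = 193830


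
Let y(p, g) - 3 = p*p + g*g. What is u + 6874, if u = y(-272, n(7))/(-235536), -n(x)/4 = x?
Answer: 1618999693/235536 ≈ 6873.7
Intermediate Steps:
n(x) = -4*x
y(p, g) = 3 + g² + p² (y(p, g) = 3 + (p*p + g*g) = 3 + (p² + g²) = 3 + (g² + p²) = 3 + g² + p²)
u = -74771/235536 (u = (3 + (-4*7)² + (-272)²)/(-235536) = (3 + (-28)² + 73984)*(-1/235536) = (3 + 784 + 73984)*(-1/235536) = 74771*(-1/235536) = -74771/235536 ≈ -0.31745)
u + 6874 = -74771/235536 + 6874 = 1618999693/235536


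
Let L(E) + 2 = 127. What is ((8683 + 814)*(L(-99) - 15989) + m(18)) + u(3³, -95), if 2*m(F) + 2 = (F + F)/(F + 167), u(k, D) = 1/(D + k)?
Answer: -1895307944181/12580 ≈ -1.5066e+8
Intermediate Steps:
L(E) = 125 (L(E) = -2 + 127 = 125)
m(F) = -1 + F/(167 + F) (m(F) = -1 + ((F + F)/(F + 167))/2 = -1 + ((2*F)/(167 + F))/2 = -1 + (2*F/(167 + F))/2 = -1 + F/(167 + F))
((8683 + 814)*(L(-99) - 15989) + m(18)) + u(3³, -95) = ((8683 + 814)*(125 - 15989) - 167/(167 + 18)) + 1/(-95 + 3³) = (9497*(-15864) - 167/185) + 1/(-95 + 27) = (-150660408 - 167*1/185) + 1/(-68) = (-150660408 - 167/185) - 1/68 = -27872175647/185 - 1/68 = -1895307944181/12580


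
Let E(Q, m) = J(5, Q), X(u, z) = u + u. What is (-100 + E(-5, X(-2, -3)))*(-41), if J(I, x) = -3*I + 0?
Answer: 4715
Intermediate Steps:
J(I, x) = -3*I
X(u, z) = 2*u
E(Q, m) = -15 (E(Q, m) = -3*5 = -15)
(-100 + E(-5, X(-2, -3)))*(-41) = (-100 - 15)*(-41) = -115*(-41) = 4715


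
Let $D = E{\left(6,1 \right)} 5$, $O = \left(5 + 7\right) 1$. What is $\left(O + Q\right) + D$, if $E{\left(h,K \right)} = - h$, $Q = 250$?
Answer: $232$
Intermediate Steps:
$O = 12$ ($O = 12 \cdot 1 = 12$)
$D = -30$ ($D = \left(-1\right) 6 \cdot 5 = \left(-6\right) 5 = -30$)
$\left(O + Q\right) + D = \left(12 + 250\right) - 30 = 262 - 30 = 232$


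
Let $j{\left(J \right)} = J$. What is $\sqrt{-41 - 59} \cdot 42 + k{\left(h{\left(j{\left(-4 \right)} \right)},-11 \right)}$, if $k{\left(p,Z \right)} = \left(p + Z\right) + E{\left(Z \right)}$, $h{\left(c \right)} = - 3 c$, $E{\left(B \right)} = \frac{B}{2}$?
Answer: $- \frac{9}{2} + 420 i \approx -4.5 + 420.0 i$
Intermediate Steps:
$E{\left(B \right)} = \frac{B}{2}$ ($E{\left(B \right)} = B \frac{1}{2} = \frac{B}{2}$)
$k{\left(p,Z \right)} = p + \frac{3 Z}{2}$ ($k{\left(p,Z \right)} = \left(p + Z\right) + \frac{Z}{2} = \left(Z + p\right) + \frac{Z}{2} = p + \frac{3 Z}{2}$)
$\sqrt{-41 - 59} \cdot 42 + k{\left(h{\left(j{\left(-4 \right)} \right)},-11 \right)} = \sqrt{-41 - 59} \cdot 42 + \left(\left(-3\right) \left(-4\right) + \frac{3}{2} \left(-11\right)\right) = \sqrt{-100} \cdot 42 + \left(12 - \frac{33}{2}\right) = 10 i 42 - \frac{9}{2} = 420 i - \frac{9}{2} = - \frac{9}{2} + 420 i$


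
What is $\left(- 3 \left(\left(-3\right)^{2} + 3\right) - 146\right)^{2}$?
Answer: $33124$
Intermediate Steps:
$\left(- 3 \left(\left(-3\right)^{2} + 3\right) - 146\right)^{2} = \left(- 3 \left(9 + 3\right) - 146\right)^{2} = \left(\left(-3\right) 12 - 146\right)^{2} = \left(-36 - 146\right)^{2} = \left(-182\right)^{2} = 33124$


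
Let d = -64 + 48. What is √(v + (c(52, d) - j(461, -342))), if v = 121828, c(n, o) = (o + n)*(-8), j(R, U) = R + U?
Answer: √121421 ≈ 348.46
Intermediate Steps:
d = -16
c(n, o) = -8*n - 8*o (c(n, o) = (n + o)*(-8) = -8*n - 8*o)
√(v + (c(52, d) - j(461, -342))) = √(121828 + ((-8*52 - 8*(-16)) - (461 - 342))) = √(121828 + ((-416 + 128) - 1*119)) = √(121828 + (-288 - 119)) = √(121828 - 407) = √121421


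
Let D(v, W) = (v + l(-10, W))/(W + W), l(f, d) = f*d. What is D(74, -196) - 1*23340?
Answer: -4575657/196 ≈ -23345.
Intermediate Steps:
l(f, d) = d*f
D(v, W) = (v - 10*W)/(2*W) (D(v, W) = (v + W*(-10))/(W + W) = (v - 10*W)/((2*W)) = (v - 10*W)*(1/(2*W)) = (v - 10*W)/(2*W))
D(74, -196) - 1*23340 = (-5 + (½)*74/(-196)) - 1*23340 = (-5 + (½)*74*(-1/196)) - 23340 = (-5 - 37/196) - 23340 = -1017/196 - 23340 = -4575657/196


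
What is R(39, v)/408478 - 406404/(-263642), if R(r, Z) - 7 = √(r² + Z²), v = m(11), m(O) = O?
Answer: 11857781329/7692282634 + √1642/408478 ≈ 1.5416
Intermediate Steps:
v = 11
R(r, Z) = 7 + √(Z² + r²) (R(r, Z) = 7 + √(r² + Z²) = 7 + √(Z² + r²))
R(39, v)/408478 - 406404/(-263642) = (7 + √(11² + 39²))/408478 - 406404/(-263642) = (7 + √(121 + 1521))*(1/408478) - 406404*(-1/263642) = (7 + √1642)*(1/408478) + 203202/131821 = (1/58354 + √1642/408478) + 203202/131821 = 11857781329/7692282634 + √1642/408478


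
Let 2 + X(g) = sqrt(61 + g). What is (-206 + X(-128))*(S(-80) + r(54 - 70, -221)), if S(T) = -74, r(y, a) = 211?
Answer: -28496 + 137*I*sqrt(67) ≈ -28496.0 + 1121.4*I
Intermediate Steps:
X(g) = -2 + sqrt(61 + g)
(-206 + X(-128))*(S(-80) + r(54 - 70, -221)) = (-206 + (-2 + sqrt(61 - 128)))*(-74 + 211) = (-206 + (-2 + sqrt(-67)))*137 = (-206 + (-2 + I*sqrt(67)))*137 = (-208 + I*sqrt(67))*137 = -28496 + 137*I*sqrt(67)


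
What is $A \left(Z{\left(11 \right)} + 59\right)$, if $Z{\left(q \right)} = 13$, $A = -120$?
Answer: $-8640$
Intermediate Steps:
$A \left(Z{\left(11 \right)} + 59\right) = - 120 \left(13 + 59\right) = \left(-120\right) 72 = -8640$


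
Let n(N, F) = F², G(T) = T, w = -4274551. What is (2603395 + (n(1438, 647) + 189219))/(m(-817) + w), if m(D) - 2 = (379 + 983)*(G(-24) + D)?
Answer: -3211223/5419991 ≈ -0.59248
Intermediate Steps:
m(D) = -32686 + 1362*D (m(D) = 2 + (379 + 983)*(-24 + D) = 2 + 1362*(-24 + D) = 2 + (-32688 + 1362*D) = -32686 + 1362*D)
(2603395 + (n(1438, 647) + 189219))/(m(-817) + w) = (2603395 + (647² + 189219))/((-32686 + 1362*(-817)) - 4274551) = (2603395 + (418609 + 189219))/((-32686 - 1112754) - 4274551) = (2603395 + 607828)/(-1145440 - 4274551) = 3211223/(-5419991) = 3211223*(-1/5419991) = -3211223/5419991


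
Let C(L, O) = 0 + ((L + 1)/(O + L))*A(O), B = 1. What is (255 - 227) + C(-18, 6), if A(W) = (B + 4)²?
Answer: 761/12 ≈ 63.417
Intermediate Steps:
A(W) = 25 (A(W) = (1 + 4)² = 5² = 25)
C(L, O) = 25*(1 + L)/(L + O) (C(L, O) = 0 + ((L + 1)/(O + L))*25 = 0 + ((1 + L)/(L + O))*25 = 0 + 25*(1 + L)/(L + O) = 25*(1 + L)/(L + O))
(255 - 227) + C(-18, 6) = (255 - 227) + 25*(1 - 18)/(-18 + 6) = 28 + 25*(-17)/(-12) = 28 + 25*(-1/12)*(-17) = 28 + 425/12 = 761/12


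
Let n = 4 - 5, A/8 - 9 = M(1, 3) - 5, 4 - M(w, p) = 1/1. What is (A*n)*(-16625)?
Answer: 931000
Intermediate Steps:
M(w, p) = 3 (M(w, p) = 4 - 1/1 = 4 - 1*1 = 4 - 1 = 3)
A = 56 (A = 72 + 8*(3 - 5) = 72 + 8*(-2) = 72 - 16 = 56)
n = -1
(A*n)*(-16625) = (56*(-1))*(-16625) = -56*(-16625) = 931000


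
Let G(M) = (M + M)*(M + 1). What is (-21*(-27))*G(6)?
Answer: 47628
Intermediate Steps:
G(M) = 2*M*(1 + M) (G(M) = (2*M)*(1 + M) = 2*M*(1 + M))
(-21*(-27))*G(6) = (-21*(-27))*(2*6*(1 + 6)) = 567*(2*6*7) = 567*84 = 47628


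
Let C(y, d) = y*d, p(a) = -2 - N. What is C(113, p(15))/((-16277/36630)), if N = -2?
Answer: 0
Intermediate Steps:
p(a) = 0 (p(a) = -2 - 1*(-2) = -2 + 2 = 0)
C(y, d) = d*y
C(113, p(15))/((-16277/36630)) = (0*113)/((-16277/36630)) = 0/((-16277*1/36630)) = 0/(-16277/36630) = 0*(-36630/16277) = 0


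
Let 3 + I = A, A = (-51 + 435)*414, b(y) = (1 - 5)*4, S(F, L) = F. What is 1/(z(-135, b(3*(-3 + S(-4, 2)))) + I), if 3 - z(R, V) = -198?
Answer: 1/159174 ≈ 6.2824e-6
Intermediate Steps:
b(y) = -16 (b(y) = -4*4 = -16)
z(R, V) = 201 (z(R, V) = 3 - 1*(-198) = 3 + 198 = 201)
A = 158976 (A = 384*414 = 158976)
I = 158973 (I = -3 + 158976 = 158973)
1/(z(-135, b(3*(-3 + S(-4, 2)))) + I) = 1/(201 + 158973) = 1/159174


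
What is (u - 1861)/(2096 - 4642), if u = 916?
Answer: 945/2546 ≈ 0.37117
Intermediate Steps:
(u - 1861)/(2096 - 4642) = (916 - 1861)/(2096 - 4642) = -945/(-2546) = -945*(-1/2546) = 945/2546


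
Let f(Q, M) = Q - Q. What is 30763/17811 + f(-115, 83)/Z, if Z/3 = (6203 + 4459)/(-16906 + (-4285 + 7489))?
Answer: 30763/17811 ≈ 1.7272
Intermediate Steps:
f(Q, M) = 0
Z = -15993/6851 (Z = 3*((6203 + 4459)/(-16906 + (-4285 + 7489))) = 3*(10662/(-16906 + 3204)) = 3*(10662/(-13702)) = 3*(10662*(-1/13702)) = 3*(-5331/6851) = -15993/6851 ≈ -2.3344)
30763/17811 + f(-115, 83)/Z = 30763/17811 + 0/(-15993/6851) = 30763*(1/17811) + 0*(-6851/15993) = 30763/17811 + 0 = 30763/17811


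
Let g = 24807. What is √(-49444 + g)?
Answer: I*√24637 ≈ 156.96*I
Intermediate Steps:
√(-49444 + g) = √(-49444 + 24807) = √(-24637) = I*√24637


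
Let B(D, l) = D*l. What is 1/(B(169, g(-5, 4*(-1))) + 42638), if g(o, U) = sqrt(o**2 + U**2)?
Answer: 42638/1816828043 - 169*sqrt(41)/1816828043 ≈ 2.2873e-5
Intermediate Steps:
g(o, U) = sqrt(U**2 + o**2)
1/(B(169, g(-5, 4*(-1))) + 42638) = 1/(169*sqrt((4*(-1))**2 + (-5)**2) + 42638) = 1/(169*sqrt((-4)**2 + 25) + 42638) = 1/(169*sqrt(16 + 25) + 42638) = 1/(169*sqrt(41) + 42638) = 1/(42638 + 169*sqrt(41))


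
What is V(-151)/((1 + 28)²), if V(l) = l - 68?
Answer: -219/841 ≈ -0.26040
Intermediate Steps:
V(l) = -68 + l
V(-151)/((1 + 28)²) = (-68 - 151)/((1 + 28)²) = -219/(29²) = -219/841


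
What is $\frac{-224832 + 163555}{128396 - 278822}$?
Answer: $\frac{61277}{150426} \approx 0.40736$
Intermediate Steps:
$\frac{-224832 + 163555}{128396 - 278822} = - \frac{61277}{-150426} = \left(-61277\right) \left(- \frac{1}{150426}\right) = \frac{61277}{150426}$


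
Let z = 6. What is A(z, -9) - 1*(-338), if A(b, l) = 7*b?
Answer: 380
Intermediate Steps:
A(z, -9) - 1*(-338) = 7*6 - 1*(-338) = 42 + 338 = 380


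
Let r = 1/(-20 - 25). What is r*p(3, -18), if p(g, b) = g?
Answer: -1/15 ≈ -0.066667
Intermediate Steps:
r = -1/45 (r = 1/(-45) = -1/45 ≈ -0.022222)
r*p(3, -18) = -1/45*3 = -1/15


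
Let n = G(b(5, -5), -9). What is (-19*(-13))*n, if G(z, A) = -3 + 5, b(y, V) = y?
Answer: 494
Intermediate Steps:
G(z, A) = 2
n = 2
(-19*(-13))*n = -19*(-13)*2 = 247*2 = 494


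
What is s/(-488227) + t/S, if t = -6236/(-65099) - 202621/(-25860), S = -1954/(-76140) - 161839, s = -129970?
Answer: 44927343487859678925923/168798806085389576405678 ≈ 0.26616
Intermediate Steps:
S = -6161209753/38070 (S = -1954*(-1/76140) - 161839 = 977/38070 - 161839 = -6161209753/38070 ≈ -1.6184e+5)
t = 13351687439/1683460140 (t = -6236*(-1/65099) - 202621*(-1/25860) = 6236/65099 + 202621/25860 = 13351687439/1683460140 ≈ 7.9311)
s/(-488227) + t/S = -129970/(-488227) + 13351687439/(1683460140*(-6161209753/38070)) = -129970*(-1/488227) + (13351687439/1683460140)*(-38070/6161209753) = 129970/488227 - 16943291360091/345738367778491514 = 44927343487859678925923/168798806085389576405678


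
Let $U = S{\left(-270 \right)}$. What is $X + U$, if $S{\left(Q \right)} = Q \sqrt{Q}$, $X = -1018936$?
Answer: $-1018936 - 810 i \sqrt{30} \approx -1.0189 \cdot 10^{6} - 4436.6 i$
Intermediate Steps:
$S{\left(Q \right)} = Q^{\frac{3}{2}}$
$U = - 810 i \sqrt{30}$ ($U = \left(-270\right)^{\frac{3}{2}} = - 810 i \sqrt{30} \approx - 4436.6 i$)
$X + U = -1018936 - 810 i \sqrt{30}$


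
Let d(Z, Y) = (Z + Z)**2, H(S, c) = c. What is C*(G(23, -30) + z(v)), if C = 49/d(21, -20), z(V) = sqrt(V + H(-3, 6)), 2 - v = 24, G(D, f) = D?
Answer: 23/36 + I/9 ≈ 0.63889 + 0.11111*I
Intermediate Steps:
d(Z, Y) = 4*Z**2 (d(Z, Y) = (2*Z)**2 = 4*Z**2)
v = -22 (v = 2 - 1*24 = 2 - 24 = -22)
z(V) = sqrt(6 + V) (z(V) = sqrt(V + 6) = sqrt(6 + V))
C = 1/36 (C = 49/((4*21**2)) = 49/((4*441)) = 49/1764 = 49*(1/1764) = 1/36 ≈ 0.027778)
C*(G(23, -30) + z(v)) = (23 + sqrt(6 - 22))/36 = (23 + sqrt(-16))/36 = (23 + 4*I)/36 = 23/36 + I/9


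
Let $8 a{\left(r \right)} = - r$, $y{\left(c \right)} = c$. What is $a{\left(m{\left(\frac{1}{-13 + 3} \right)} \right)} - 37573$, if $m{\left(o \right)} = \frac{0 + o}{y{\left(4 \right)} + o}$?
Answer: $- \frac{11722775}{312} \approx -37573.0$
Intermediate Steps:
$m{\left(o \right)} = \frac{o}{4 + o}$ ($m{\left(o \right)} = \frac{0 + o}{4 + o} = \frac{o}{4 + o}$)
$a{\left(r \right)} = - \frac{r}{8}$ ($a{\left(r \right)} = \frac{\left(-1\right) r}{8} = - \frac{r}{8}$)
$a{\left(m{\left(\frac{1}{-13 + 3} \right)} \right)} - 37573 = - \frac{\frac{1}{-13 + 3} \frac{1}{4 + \frac{1}{-13 + 3}}}{8} - 37573 = - \frac{\frac{1}{-10} \frac{1}{4 + \frac{1}{-10}}}{8} - 37573 = - \frac{\left(- \frac{1}{10}\right) \frac{1}{4 - \frac{1}{10}}}{8} - 37573 = - \frac{\left(- \frac{1}{10}\right) \frac{1}{\frac{39}{10}}}{8} - 37573 = - \frac{\left(- \frac{1}{10}\right) \frac{10}{39}}{8} - 37573 = \left(- \frac{1}{8}\right) \left(- \frac{1}{39}\right) - 37573 = \frac{1}{312} - 37573 = - \frac{11722775}{312}$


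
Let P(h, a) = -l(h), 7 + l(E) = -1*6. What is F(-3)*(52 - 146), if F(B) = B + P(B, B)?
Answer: -940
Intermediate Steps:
l(E) = -13 (l(E) = -7 - 1*6 = -7 - 6 = -13)
P(h, a) = 13 (P(h, a) = -1*(-13) = 13)
F(B) = 13 + B (F(B) = B + 13 = 13 + B)
F(-3)*(52 - 146) = (13 - 3)*(52 - 146) = 10*(-94) = -940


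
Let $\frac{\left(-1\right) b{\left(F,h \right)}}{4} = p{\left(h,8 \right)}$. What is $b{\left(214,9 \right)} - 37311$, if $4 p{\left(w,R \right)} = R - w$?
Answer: $-37310$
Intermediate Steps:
$p{\left(w,R \right)} = - \frac{w}{4} + \frac{R}{4}$ ($p{\left(w,R \right)} = \frac{R - w}{4} = - \frac{w}{4} + \frac{R}{4}$)
$b{\left(F,h \right)} = -8 + h$ ($b{\left(F,h \right)} = - 4 \left(- \frac{h}{4} + \frac{1}{4} \cdot 8\right) = - 4 \left(- \frac{h}{4} + 2\right) = - 4 \left(2 - \frac{h}{4}\right) = -8 + h$)
$b{\left(214,9 \right)} - 37311 = \left(-8 + 9\right) - 37311 = 1 - 37311 = -37310$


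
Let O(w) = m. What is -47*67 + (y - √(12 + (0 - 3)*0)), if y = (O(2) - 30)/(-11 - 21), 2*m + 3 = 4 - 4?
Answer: -201473/64 - 2*√3 ≈ -3151.5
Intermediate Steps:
m = -3/2 (m = -3/2 + (4 - 4)/2 = -3/2 + (½)*0 = -3/2 + 0 = -3/2 ≈ -1.5000)
O(w) = -3/2
y = 63/64 (y = (-3/2 - 30)/(-11 - 21) = -63/2/(-32) = -63/2*(-1/32) = 63/64 ≈ 0.98438)
-47*67 + (y - √(12 + (0 - 3)*0)) = -47*67 + (63/64 - √(12 + (0 - 3)*0)) = -3149 + (63/64 - √(12 - 3*0)) = -3149 + (63/64 - √(12 + 0)) = -3149 + (63/64 - √12) = -3149 + (63/64 - 2*√3) = -201473/64 - 2*√3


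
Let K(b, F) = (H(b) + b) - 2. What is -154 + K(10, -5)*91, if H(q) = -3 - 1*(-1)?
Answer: 392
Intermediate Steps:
H(q) = -2 (H(q) = -3 + 1 = -2)
K(b, F) = -4 + b (K(b, F) = (-2 + b) - 2 = -4 + b)
-154 + K(10, -5)*91 = -154 + (-4 + 10)*91 = -154 + 6*91 = -154 + 546 = 392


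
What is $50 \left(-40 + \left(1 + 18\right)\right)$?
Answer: $-1050$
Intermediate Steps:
$50 \left(-40 + \left(1 + 18\right)\right) = 50 \left(-40 + 19\right) = 50 \left(-21\right) = -1050$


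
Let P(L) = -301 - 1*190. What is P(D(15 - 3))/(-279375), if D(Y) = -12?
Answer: 491/279375 ≈ 0.0017575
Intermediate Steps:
P(L) = -491 (P(L) = -301 - 190 = -491)
P(D(15 - 3))/(-279375) = -491/(-279375) = -491*(-1/279375) = 491/279375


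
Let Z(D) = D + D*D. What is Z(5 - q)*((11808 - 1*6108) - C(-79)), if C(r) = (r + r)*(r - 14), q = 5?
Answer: 0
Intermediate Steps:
C(r) = 2*r*(-14 + r) (C(r) = (2*r)*(-14 + r) = 2*r*(-14 + r))
Z(D) = D + D²
Z(5 - q)*((11808 - 1*6108) - C(-79)) = ((5 - 1*5)*(1 + (5 - 1*5)))*((11808 - 1*6108) - 2*(-79)*(-14 - 79)) = ((5 - 5)*(1 + (5 - 5)))*((11808 - 6108) - 2*(-79)*(-93)) = (0*(1 + 0))*(5700 - 1*14694) = (0*1)*(5700 - 14694) = 0*(-8994) = 0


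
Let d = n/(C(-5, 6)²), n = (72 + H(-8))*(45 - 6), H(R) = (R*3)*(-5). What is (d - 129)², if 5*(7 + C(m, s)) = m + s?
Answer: 90611361/83521 ≈ 1084.9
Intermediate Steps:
H(R) = -15*R (H(R) = (3*R)*(-5) = -15*R)
n = 7488 (n = (72 - 15*(-8))*(45 - 6) = (72 + 120)*39 = 192*39 = 7488)
C(m, s) = -7 + m/5 + s/5 (C(m, s) = -7 + (m + s)/5 = -7 + (m/5 + s/5) = -7 + m/5 + s/5)
d = 46800/289 (d = 7488/((-7 + (⅕)*(-5) + (⅕)*6)²) = 7488/((-7 - 1 + 6/5)²) = 7488/((-34/5)²) = 7488/(1156/25) = 7488*(25/1156) = 46800/289 ≈ 161.94)
(d - 129)² = (46800/289 - 129)² = (9519/289)² = 90611361/83521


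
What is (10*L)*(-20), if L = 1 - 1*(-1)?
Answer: -400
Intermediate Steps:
L = 2 (L = 1 + 1 = 2)
(10*L)*(-20) = (10*2)*(-20) = 20*(-20) = -400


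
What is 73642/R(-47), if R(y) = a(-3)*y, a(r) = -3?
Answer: 73642/141 ≈ 522.28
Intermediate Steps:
R(y) = -3*y
73642/R(-47) = 73642/((-3*(-47))) = 73642/141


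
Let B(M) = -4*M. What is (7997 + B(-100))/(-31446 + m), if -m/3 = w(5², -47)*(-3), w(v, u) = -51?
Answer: -933/3545 ≈ -0.26319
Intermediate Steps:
m = -459 (m = -(-153)*(-3) = -3*153 = -459)
(7997 + B(-100))/(-31446 + m) = (7997 - 4*(-100))/(-31446 - 459) = (7997 + 400)/(-31905) = 8397*(-1/31905) = -933/3545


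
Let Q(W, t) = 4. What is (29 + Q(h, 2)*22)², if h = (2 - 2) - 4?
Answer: 13689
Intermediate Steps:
h = -4 (h = 0 - 4 = -4)
(29 + Q(h, 2)*22)² = (29 + 4*22)² = (29 + 88)² = 117² = 13689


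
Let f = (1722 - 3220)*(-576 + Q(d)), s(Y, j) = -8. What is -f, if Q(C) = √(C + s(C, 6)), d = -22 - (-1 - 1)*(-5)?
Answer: -862848 + 2996*I*√10 ≈ -8.6285e+5 + 9474.2*I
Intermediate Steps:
d = -32 (d = -22 - (-2)*(-5) = -22 - 1*10 = -22 - 10 = -32)
Q(C) = √(-8 + C) (Q(C) = √(C - 8) = √(-8 + C))
f = 862848 - 2996*I*√10 (f = (1722 - 3220)*(-576 + √(-8 - 32)) = -1498*(-576 + √(-40)) = -1498*(-576 + 2*I*√10) = 862848 - 2996*I*√10 ≈ 8.6285e+5 - 9474.2*I)
-f = -(862848 - 2996*I*√10) = -862848 + 2996*I*√10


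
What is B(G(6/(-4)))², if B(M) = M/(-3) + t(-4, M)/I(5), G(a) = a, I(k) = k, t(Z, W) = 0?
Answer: ¼ ≈ 0.25000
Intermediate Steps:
B(M) = -M/3 (B(M) = M/(-3) + 0/5 = M*(-⅓) + 0*(⅕) = -M/3 + 0 = -M/3)
B(G(6/(-4)))² = (-2/(-4))² = (-2*(-1)/4)² = (-⅓*(-3/2))² = (½)² = ¼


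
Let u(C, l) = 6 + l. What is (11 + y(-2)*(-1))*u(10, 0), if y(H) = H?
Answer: 78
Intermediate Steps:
(11 + y(-2)*(-1))*u(10, 0) = (11 - 2*(-1))*(6 + 0) = (11 + 2)*6 = 13*6 = 78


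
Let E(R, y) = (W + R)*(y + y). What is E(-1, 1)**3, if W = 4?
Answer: 216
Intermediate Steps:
E(R, y) = 2*y*(4 + R) (E(R, y) = (4 + R)*(y + y) = (4 + R)*(2*y) = 2*y*(4 + R))
E(-1, 1)**3 = (2*1*(4 - 1))**3 = (2*1*3)**3 = 6**3 = 216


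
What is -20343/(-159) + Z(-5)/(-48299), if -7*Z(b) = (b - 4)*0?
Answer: 6781/53 ≈ 127.94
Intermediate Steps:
Z(b) = 0 (Z(b) = -(b - 4)*0/7 = -(-4 + b)*0/7 = -⅐*0 = 0)
-20343/(-159) + Z(-5)/(-48299) = -20343/(-159) + 0/(-48299) = -20343*(-1/159) + 0*(-1/48299) = 6781/53 + 0 = 6781/53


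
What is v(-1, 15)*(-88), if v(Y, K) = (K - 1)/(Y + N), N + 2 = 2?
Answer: 1232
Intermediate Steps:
N = 0 (N = -2 + 2 = 0)
v(Y, K) = (-1 + K)/Y (v(Y, K) = (K - 1)/(Y + 0) = (-1 + K)/Y)
v(-1, 15)*(-88) = ((-1 + 15)/(-1))*(-88) = -1*14*(-88) = -14*(-88) = 1232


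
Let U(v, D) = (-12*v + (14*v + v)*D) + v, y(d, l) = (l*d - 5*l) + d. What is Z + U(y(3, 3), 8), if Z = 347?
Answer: 20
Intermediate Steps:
y(d, l) = d - 5*l + d*l (y(d, l) = (d*l - 5*l) + d = (-5*l + d*l) + d = d - 5*l + d*l)
U(v, D) = -11*v + 15*D*v (U(v, D) = (-12*v + (15*v)*D) + v = (-12*v + 15*D*v) + v = -11*v + 15*D*v)
Z + U(y(3, 3), 8) = 347 + (3 - 5*3 + 3*3)*(-11 + 15*8) = 347 + (3 - 15 + 9)*(-11 + 120) = 347 - 3*109 = 347 - 327 = 20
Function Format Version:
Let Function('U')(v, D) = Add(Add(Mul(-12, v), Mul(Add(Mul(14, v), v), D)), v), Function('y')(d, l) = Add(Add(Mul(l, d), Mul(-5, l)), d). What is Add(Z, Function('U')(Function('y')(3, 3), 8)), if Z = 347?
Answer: 20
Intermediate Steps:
Function('y')(d, l) = Add(d, Mul(-5, l), Mul(d, l)) (Function('y')(d, l) = Add(Add(Mul(d, l), Mul(-5, l)), d) = Add(Add(Mul(-5, l), Mul(d, l)), d) = Add(d, Mul(-5, l), Mul(d, l)))
Function('U')(v, D) = Add(Mul(-11, v), Mul(15, D, v)) (Function('U')(v, D) = Add(Add(Mul(-12, v), Mul(Mul(15, v), D)), v) = Add(Add(Mul(-12, v), Mul(15, D, v)), v) = Add(Mul(-11, v), Mul(15, D, v)))
Add(Z, Function('U')(Function('y')(3, 3), 8)) = Add(347, Mul(Add(3, Mul(-5, 3), Mul(3, 3)), Add(-11, Mul(15, 8)))) = Add(347, Mul(Add(3, -15, 9), Add(-11, 120))) = Add(347, Mul(-3, 109)) = Add(347, -327) = 20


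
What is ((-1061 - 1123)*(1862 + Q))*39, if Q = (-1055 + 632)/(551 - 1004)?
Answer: -23960264328/151 ≈ -1.5868e+8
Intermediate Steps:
Q = 141/151 (Q = -423/(-453) = -423*(-1/453) = 141/151 ≈ 0.93377)
((-1061 - 1123)*(1862 + Q))*39 = ((-1061 - 1123)*(1862 + 141/151))*39 = -2184*281303/151*39 = -614365752/151*39 = -23960264328/151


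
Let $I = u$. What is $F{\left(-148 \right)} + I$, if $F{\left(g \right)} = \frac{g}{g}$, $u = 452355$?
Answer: $452356$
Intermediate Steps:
$I = 452355$
$F{\left(g \right)} = 1$
$F{\left(-148 \right)} + I = 1 + 452355 = 452356$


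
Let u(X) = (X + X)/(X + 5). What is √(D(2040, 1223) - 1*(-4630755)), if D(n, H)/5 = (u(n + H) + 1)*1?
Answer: √12363952105270/1634 ≈ 2151.9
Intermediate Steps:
u(X) = 2*X/(5 + X) (u(X) = (2*X)/(5 + X) = 2*X/(5 + X))
D(n, H) = 5 + 10*(H + n)/(5 + H + n) (D(n, H) = 5*((2*(n + H)/(5 + (n + H)) + 1)*1) = 5*((2*(H + n)/(5 + (H + n)) + 1)*1) = 5*((2*(H + n)/(5 + H + n) + 1)*1) = 5*((1 + 2*(H + n)/(5 + H + n))*1) = 5*(1 + 2*(H + n)/(5 + H + n)) = 5 + 10*(H + n)/(5 + H + n))
√(D(2040, 1223) - 1*(-4630755)) = √(5*(5 + 3*1223 + 3*2040)/(5 + 1223 + 2040) - 1*(-4630755)) = √(5*(5 + 3669 + 6120)/3268 + 4630755) = √(5*(1/3268)*9794 + 4630755) = √(24485/1634 + 4630755) = √(7566678155/1634) = √12363952105270/1634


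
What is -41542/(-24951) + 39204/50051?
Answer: 3057397646/1248822501 ≈ 2.4482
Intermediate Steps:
-41542/(-24951) + 39204/50051 = -41542*(-1/24951) + 39204*(1/50051) = 41542/24951 + 39204/50051 = 3057397646/1248822501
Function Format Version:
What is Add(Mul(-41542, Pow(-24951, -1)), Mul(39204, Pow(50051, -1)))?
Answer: Rational(3057397646, 1248822501) ≈ 2.4482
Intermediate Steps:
Add(Mul(-41542, Pow(-24951, -1)), Mul(39204, Pow(50051, -1))) = Add(Mul(-41542, Rational(-1, 24951)), Mul(39204, Rational(1, 50051))) = Add(Rational(41542, 24951), Rational(39204, 50051)) = Rational(3057397646, 1248822501)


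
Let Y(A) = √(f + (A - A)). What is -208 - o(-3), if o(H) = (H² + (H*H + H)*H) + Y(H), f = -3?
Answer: -199 - I*√3 ≈ -199.0 - 1.732*I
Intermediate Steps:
Y(A) = I*√3 (Y(A) = √(-3 + (A - A)) = √(-3 + 0) = √(-3) = I*√3)
o(H) = H² + I*√3 + H*(H + H²) (o(H) = (H² + (H*H + H)*H) + I*√3 = (H² + (H² + H)*H) + I*√3 = (H² + (H + H²)*H) + I*√3 = (H² + H*(H + H²)) + I*√3 = H² + I*√3 + H*(H + H²))
-208 - o(-3) = -208 - ((-3)³ + 2*(-3)² + I*√3) = -208 - (-27 + 2*9 + I*√3) = -208 - (-27 + 18 + I*√3) = -208 - (-9 + I*√3) = -208 + (9 - I*√3) = -199 - I*√3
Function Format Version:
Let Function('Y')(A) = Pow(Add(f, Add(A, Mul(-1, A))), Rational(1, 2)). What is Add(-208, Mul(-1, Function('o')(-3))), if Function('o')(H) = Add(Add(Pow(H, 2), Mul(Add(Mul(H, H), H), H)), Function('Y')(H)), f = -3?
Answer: Add(-199, Mul(-1, I, Pow(3, Rational(1, 2)))) ≈ Add(-199.00, Mul(-1.7320, I))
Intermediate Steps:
Function('Y')(A) = Mul(I, Pow(3, Rational(1, 2))) (Function('Y')(A) = Pow(Add(-3, Add(A, Mul(-1, A))), Rational(1, 2)) = Pow(Add(-3, 0), Rational(1, 2)) = Pow(-3, Rational(1, 2)) = Mul(I, Pow(3, Rational(1, 2))))
Function('o')(H) = Add(Pow(H, 2), Mul(I, Pow(3, Rational(1, 2))), Mul(H, Add(H, Pow(H, 2)))) (Function('o')(H) = Add(Add(Pow(H, 2), Mul(Add(Mul(H, H), H), H)), Mul(I, Pow(3, Rational(1, 2)))) = Add(Add(Pow(H, 2), Mul(Add(Pow(H, 2), H), H)), Mul(I, Pow(3, Rational(1, 2)))) = Add(Add(Pow(H, 2), Mul(Add(H, Pow(H, 2)), H)), Mul(I, Pow(3, Rational(1, 2)))) = Add(Add(Pow(H, 2), Mul(H, Add(H, Pow(H, 2)))), Mul(I, Pow(3, Rational(1, 2)))) = Add(Pow(H, 2), Mul(I, Pow(3, Rational(1, 2))), Mul(H, Add(H, Pow(H, 2)))))
Add(-208, Mul(-1, Function('o')(-3))) = Add(-208, Mul(-1, Add(Pow(-3, 3), Mul(2, Pow(-3, 2)), Mul(I, Pow(3, Rational(1, 2)))))) = Add(-208, Mul(-1, Add(-27, Mul(2, 9), Mul(I, Pow(3, Rational(1, 2)))))) = Add(-208, Mul(-1, Add(-27, 18, Mul(I, Pow(3, Rational(1, 2)))))) = Add(-208, Mul(-1, Add(-9, Mul(I, Pow(3, Rational(1, 2)))))) = Add(-208, Add(9, Mul(-1, I, Pow(3, Rational(1, 2))))) = Add(-199, Mul(-1, I, Pow(3, Rational(1, 2))))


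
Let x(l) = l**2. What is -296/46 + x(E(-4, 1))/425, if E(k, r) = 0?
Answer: -148/23 ≈ -6.4348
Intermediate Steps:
-296/46 + x(E(-4, 1))/425 = -296/46 + 0**2/425 = -296*1/46 + 0*(1/425) = -148/23 + 0 = -148/23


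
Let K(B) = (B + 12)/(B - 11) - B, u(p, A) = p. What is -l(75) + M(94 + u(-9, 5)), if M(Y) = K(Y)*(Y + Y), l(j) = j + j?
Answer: -531955/37 ≈ -14377.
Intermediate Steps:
K(B) = -B + (12 + B)/(-11 + B) (K(B) = (12 + B)/(-11 + B) - B = -B + (12 + B)/(-11 + B))
l(j) = 2*j
M(Y) = 2*Y*(12 - Y² + 12*Y)/(-11 + Y) (M(Y) = ((12 - Y² + 12*Y)/(-11 + Y))*(Y + Y) = ((12 - Y² + 12*Y)/(-11 + Y))*(2*Y) = 2*Y*(12 - Y² + 12*Y)/(-11 + Y))
-l(75) + M(94 + u(-9, 5)) = -2*75 + 2*(94 - 9)*(12 - (94 - 9)² + 12*(94 - 9))/(-11 + (94 - 9)) = -1*150 + 2*85*(12 - 1*85² + 12*85)/(-11 + 85) = -150 + 2*85*(12 - 1*7225 + 1020)/74 = -150 + 2*85*(1/74)*(12 - 7225 + 1020) = -150 + 2*85*(1/74)*(-6193) = -150 - 526405/37 = -531955/37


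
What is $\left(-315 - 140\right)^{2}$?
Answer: $207025$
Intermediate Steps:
$\left(-315 - 140\right)^{2} = \left(-455\right)^{2} = 207025$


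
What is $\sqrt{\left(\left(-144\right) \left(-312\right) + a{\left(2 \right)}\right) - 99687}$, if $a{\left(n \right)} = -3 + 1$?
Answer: $i \sqrt{54761} \approx 234.01 i$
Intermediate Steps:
$a{\left(n \right)} = -2$
$\sqrt{\left(\left(-144\right) \left(-312\right) + a{\left(2 \right)}\right) - 99687} = \sqrt{\left(\left(-144\right) \left(-312\right) - 2\right) - 99687} = \sqrt{\left(44928 - 2\right) - 99687} = \sqrt{44926 - 99687} = \sqrt{-54761} = i \sqrt{54761}$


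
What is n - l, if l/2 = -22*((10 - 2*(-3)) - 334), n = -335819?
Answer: -349811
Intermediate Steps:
l = 13992 (l = 2*(-22*((10 - 2*(-3)) - 334)) = 2*(-22*((10 + 6) - 334)) = 2*(-22*(16 - 334)) = 2*(-22*(-318)) = 2*6996 = 13992)
n - l = -335819 - 1*13992 = -335819 - 13992 = -349811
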